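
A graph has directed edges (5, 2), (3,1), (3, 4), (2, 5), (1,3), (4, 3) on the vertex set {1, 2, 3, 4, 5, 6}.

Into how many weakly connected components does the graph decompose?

3

From 1: component {1, 3, 4}.
From 2: component {2, 5}.
From 6: component {6}.
That's 3 components.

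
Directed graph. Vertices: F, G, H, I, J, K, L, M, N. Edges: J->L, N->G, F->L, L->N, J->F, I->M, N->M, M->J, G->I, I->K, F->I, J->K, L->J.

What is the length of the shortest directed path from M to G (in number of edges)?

4

Distance 0: M.
Distance 1: J.
Distance 2: F, K, L.
Distance 3: I, N.
Distance 4: G — contains G.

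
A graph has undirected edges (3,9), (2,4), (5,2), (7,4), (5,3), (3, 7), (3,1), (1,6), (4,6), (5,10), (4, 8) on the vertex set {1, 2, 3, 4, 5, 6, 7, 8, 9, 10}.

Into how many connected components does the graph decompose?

From 1: component {1, 2, 3, 4, 5, 6, 7, 8, 9, 10}.
That's 1 component.

1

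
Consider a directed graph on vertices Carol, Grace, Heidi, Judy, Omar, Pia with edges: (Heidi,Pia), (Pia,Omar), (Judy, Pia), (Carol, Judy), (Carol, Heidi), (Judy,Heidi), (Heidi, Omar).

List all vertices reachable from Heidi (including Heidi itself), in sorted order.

Heidi, Omar, Pia

Start at Heidi.
Its neighbours: Omar, Pia.
Nothing further is reachable.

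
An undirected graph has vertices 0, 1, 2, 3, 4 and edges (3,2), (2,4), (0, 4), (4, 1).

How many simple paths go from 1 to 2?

1–4–2

1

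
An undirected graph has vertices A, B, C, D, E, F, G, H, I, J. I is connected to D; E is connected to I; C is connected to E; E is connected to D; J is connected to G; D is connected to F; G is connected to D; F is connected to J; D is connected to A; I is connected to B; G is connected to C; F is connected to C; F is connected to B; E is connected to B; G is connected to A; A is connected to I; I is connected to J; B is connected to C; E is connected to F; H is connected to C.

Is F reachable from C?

Yes

Explore from C.
Distance 1: reach B, E, F, G, H.
Found F.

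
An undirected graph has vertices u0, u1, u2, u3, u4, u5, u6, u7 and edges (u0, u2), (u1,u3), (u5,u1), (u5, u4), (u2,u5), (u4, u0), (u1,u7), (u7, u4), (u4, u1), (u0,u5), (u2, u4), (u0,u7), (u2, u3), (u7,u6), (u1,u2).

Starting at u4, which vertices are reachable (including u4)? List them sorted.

u0, u1, u2, u3, u4, u5, u6, u7

Start at u4.
Its neighbours: u0, u1, u2, u5, u7.
Then their neighbours: u3, u6.
Every vertex is now reached.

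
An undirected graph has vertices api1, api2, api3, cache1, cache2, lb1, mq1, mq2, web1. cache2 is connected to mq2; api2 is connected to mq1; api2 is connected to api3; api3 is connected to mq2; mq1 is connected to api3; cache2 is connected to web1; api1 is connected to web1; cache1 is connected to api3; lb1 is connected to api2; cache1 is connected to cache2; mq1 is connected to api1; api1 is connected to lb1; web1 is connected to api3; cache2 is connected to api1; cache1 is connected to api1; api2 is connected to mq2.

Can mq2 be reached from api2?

Yes

Explore from api2.
Distance 1: reach api3, lb1, mq1, mq2.
Found mq2.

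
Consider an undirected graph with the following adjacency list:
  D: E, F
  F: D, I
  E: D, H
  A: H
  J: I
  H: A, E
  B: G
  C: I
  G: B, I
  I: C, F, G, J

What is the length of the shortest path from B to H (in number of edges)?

6

Distance 0: B.
Distance 1: G.
Distance 2: I.
Distance 3: C, F, J.
Distance 4: D.
Distance 5: E.
Distance 6: H — contains H.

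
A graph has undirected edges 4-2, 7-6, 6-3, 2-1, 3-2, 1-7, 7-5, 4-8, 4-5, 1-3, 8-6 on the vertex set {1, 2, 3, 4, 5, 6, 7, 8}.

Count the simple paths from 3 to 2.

3–1–2
3–1–7–5–4–2
3–1–7–6–8–4–2
3–2
3–6–7–1–2
3–6–7–5–4–2
3–6–8–4–2
3–6–8–4–5–7–1–2

8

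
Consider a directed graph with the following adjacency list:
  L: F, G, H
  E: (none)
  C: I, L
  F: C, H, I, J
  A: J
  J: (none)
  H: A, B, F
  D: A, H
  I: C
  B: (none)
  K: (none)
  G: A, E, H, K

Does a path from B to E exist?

No

B has no outgoing edges, so nothing is reachable from it.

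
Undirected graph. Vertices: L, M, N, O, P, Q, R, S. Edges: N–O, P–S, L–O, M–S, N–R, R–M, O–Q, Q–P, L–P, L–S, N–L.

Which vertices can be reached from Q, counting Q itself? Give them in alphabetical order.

L, M, N, O, P, Q, R, S

Start at Q.
Its neighbours: O, P.
Then their neighbours: L, N, S.
Then next layer: M, R.
Every vertex is now reached.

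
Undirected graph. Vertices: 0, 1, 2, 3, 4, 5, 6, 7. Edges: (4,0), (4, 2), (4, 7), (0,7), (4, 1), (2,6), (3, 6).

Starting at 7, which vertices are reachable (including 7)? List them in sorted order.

Start at 7.
Its neighbours: 0, 4.
Then their neighbours: 1, 2.
Then next layer: 6.
Then next layer: 3.
Nothing further is reachable.

0, 1, 2, 3, 4, 6, 7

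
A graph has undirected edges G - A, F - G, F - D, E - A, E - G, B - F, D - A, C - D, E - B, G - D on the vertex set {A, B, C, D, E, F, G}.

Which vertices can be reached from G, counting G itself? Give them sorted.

A, B, C, D, E, F, G

Start at G.
Its neighbours: A, D, E, F.
Then their neighbours: B, C.
Every vertex is now reached.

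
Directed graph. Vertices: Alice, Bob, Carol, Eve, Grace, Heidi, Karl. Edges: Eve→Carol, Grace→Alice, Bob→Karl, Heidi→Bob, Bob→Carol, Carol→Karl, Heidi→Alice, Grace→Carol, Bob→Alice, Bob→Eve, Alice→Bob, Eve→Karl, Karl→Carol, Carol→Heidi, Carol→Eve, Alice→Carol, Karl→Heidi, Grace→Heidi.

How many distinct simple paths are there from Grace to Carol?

16

Grace→Alice→Bob→Carol
Grace→Alice→Bob→Eve→Carol
Grace→Alice→Bob→Eve→Karl→Carol
Grace→Alice→Bob→Karl→Carol
Grace→Alice→Carol
Grace→Carol
Grace→Heidi→Alice→Bob→Carol
Grace→Heidi→Alice→Bob→Eve→Carol
... and 8 more.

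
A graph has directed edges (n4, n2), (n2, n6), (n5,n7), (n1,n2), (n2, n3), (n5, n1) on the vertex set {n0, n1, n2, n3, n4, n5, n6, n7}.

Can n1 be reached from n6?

n6 has no outgoing edges, so nothing is reachable from it.

No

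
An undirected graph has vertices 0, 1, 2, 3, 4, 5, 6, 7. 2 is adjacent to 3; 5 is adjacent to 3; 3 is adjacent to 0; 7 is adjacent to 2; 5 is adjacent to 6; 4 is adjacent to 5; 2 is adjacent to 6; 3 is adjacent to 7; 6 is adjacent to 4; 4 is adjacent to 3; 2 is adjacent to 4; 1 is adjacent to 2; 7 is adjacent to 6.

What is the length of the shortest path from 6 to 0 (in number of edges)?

Distance 0: 6.
Distance 1: 2, 4, 5, 7.
Distance 2: 1, 3.
Distance 3: 0 — contains 0.

3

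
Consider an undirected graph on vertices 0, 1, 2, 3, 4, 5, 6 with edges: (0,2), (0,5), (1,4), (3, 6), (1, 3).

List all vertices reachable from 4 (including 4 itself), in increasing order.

1, 3, 4, 6

Start at 4.
Its neighbours: 1.
Then their neighbours: 3.
Then next layer: 6.
Nothing further is reachable.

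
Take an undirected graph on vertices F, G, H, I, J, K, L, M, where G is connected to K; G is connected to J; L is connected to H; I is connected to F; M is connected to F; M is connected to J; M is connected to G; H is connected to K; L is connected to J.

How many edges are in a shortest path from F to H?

4

Distance 0: F.
Distance 1: I, M.
Distance 2: G, J.
Distance 3: K, L.
Distance 4: H — contains H.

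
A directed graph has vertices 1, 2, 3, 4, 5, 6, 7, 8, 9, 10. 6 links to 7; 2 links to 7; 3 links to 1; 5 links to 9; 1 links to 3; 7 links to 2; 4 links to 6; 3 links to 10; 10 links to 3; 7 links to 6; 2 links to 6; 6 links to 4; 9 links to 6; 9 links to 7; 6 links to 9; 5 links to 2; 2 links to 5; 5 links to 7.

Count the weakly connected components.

3

From 1: component {1, 3, 10}.
From 2: component {2, 4, 5, 6, 7, 9}.
From 8: component {8}.
That's 3 components.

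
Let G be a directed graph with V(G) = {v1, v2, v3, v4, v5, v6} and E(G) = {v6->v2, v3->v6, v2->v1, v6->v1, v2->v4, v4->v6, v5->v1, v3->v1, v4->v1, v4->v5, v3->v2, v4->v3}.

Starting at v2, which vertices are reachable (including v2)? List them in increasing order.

v1, v2, v3, v4, v5, v6

Start at v2.
Its neighbours: v1, v4.
Then their neighbours: v3, v5, v6.
Every vertex is now reached.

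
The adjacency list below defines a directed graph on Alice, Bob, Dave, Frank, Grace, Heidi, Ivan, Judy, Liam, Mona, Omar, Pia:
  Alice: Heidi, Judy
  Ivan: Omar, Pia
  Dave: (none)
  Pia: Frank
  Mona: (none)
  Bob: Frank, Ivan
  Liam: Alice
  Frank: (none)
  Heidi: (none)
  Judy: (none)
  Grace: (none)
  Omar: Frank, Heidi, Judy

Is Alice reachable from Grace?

Grace has no outgoing edges, so nothing is reachable from it.

No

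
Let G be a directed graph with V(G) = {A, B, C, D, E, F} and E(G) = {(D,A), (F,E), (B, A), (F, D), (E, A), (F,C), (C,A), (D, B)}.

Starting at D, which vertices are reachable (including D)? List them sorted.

A, B, D

Start at D.
Its neighbours: A, B.
Nothing further is reachable.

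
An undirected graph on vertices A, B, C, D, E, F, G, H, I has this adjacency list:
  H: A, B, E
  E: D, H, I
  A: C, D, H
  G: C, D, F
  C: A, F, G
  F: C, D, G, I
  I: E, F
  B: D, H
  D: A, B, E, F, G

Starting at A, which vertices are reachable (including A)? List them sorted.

Start at A.
Its neighbours: C, D, H.
Then their neighbours: B, E, F, G.
Then next layer: I.
Every vertex is now reached.

A, B, C, D, E, F, G, H, I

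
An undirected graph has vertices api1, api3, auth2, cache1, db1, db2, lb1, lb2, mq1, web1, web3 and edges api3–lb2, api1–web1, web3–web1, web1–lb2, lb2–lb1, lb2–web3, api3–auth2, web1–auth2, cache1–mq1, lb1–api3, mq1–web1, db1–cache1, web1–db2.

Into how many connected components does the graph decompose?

From api1: component {api1, api3, auth2, cache1, db1, db2, lb1, lb2, mq1, web1, web3}.
That's 1 component.

1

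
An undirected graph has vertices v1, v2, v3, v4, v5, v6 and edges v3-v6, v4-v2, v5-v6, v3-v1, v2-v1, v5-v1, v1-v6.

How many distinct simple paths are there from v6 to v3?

3

v6–v1–v3
v6–v3
v6–v5–v1–v3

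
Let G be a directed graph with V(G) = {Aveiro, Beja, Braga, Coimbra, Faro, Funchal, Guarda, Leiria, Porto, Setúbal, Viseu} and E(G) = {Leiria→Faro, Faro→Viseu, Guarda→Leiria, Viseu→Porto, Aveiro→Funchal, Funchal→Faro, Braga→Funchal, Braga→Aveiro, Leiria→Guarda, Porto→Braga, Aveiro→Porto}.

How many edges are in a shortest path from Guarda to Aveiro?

Distance 0: Guarda.
Distance 1: Leiria.
Distance 2: Faro.
Distance 3: Viseu.
Distance 4: Porto.
Distance 5: Braga.
Distance 6: Aveiro, Funchal — contains Aveiro.

6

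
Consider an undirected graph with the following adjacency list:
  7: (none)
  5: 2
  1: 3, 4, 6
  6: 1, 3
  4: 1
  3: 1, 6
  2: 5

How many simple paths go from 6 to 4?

6–1–4
6–3–1–4

2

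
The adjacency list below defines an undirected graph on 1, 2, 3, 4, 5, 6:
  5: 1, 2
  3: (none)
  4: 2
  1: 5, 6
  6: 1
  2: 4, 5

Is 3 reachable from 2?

No

Explore from 2.
Distance 1: reach 4, 5.
Distance 2: reach 1.
Distance 3: reach 6.
The search is exhausted without reaching 3; it lies in a different component.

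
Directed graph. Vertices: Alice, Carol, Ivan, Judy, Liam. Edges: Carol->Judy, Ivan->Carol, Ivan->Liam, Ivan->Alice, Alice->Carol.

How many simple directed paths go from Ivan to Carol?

Ivan→Alice→Carol
Ivan→Carol

2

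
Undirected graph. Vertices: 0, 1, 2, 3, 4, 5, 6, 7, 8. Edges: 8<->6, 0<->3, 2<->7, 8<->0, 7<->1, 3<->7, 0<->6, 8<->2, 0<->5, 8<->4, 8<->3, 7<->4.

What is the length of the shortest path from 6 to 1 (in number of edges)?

Distance 0: 6.
Distance 1: 0, 8.
Distance 2: 2, 3, 4, 5.
Distance 3: 7.
Distance 4: 1 — contains 1.

4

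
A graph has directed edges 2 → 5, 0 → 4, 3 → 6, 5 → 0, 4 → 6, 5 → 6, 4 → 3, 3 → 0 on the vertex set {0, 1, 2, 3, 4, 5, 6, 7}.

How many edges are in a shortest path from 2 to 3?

4

Distance 0: 2.
Distance 1: 5.
Distance 2: 0, 6.
Distance 3: 4.
Distance 4: 3 — contains 3.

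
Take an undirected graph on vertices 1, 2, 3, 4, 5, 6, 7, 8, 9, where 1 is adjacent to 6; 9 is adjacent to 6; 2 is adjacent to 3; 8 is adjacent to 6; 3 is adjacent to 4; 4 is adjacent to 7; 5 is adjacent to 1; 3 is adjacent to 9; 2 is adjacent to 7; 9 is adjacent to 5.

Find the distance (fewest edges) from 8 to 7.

Distance 0: 8.
Distance 1: 6.
Distance 2: 1, 9.
Distance 3: 3, 5.
Distance 4: 2, 4.
Distance 5: 7 — contains 7.

5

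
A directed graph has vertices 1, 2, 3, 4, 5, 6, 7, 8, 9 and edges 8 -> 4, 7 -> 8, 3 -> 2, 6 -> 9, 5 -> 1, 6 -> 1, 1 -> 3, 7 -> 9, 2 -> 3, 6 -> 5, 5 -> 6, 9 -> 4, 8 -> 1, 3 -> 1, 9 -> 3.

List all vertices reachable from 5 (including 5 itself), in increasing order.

Start at 5.
Its neighbours: 1, 6.
Then their neighbours: 3, 9.
Then next layer: 2, 4.
Nothing further is reachable.

1, 2, 3, 4, 5, 6, 9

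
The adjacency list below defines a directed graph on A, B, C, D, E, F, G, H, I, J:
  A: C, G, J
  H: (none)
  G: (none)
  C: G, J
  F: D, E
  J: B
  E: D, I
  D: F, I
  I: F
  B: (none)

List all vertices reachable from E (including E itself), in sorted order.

D, E, F, I

Start at E.
Its neighbours: D, I.
Then their neighbours: F.
Nothing further is reachable.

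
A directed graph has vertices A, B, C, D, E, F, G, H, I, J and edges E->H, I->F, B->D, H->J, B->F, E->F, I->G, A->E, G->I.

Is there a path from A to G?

Explore from A.
Distance 1: reach E.
Distance 2: reach F, H.
Distance 3: reach J.
The search from A is exhausted; no directed path reaches G.

No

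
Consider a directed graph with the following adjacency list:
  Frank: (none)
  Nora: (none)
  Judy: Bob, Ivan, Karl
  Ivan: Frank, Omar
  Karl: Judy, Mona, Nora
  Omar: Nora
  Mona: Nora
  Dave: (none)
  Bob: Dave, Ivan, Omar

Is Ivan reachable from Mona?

Explore from Mona.
Distance 1: reach Nora.
The search from Mona is exhausted; no directed path reaches Ivan.

No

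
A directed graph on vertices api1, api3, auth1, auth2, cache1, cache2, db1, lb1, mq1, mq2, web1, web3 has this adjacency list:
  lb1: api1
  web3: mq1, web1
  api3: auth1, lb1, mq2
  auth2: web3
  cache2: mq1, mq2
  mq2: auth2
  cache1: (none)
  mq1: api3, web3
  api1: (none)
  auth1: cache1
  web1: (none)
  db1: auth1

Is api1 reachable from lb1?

Explore from lb1.
Distance 1: reach api1.
Found api1.

Yes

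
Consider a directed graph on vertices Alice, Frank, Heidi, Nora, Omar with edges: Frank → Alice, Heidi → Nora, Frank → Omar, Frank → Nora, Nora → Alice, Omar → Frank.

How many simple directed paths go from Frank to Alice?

Frank→Alice
Frank→Nora→Alice

2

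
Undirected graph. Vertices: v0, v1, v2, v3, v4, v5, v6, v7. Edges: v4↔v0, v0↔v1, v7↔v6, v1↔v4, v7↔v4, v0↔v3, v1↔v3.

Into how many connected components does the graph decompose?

From v0: component {v0, v1, v3, v4, v6, v7}.
From v2: component {v2}.
From v5: component {v5}.
That's 3 components.

3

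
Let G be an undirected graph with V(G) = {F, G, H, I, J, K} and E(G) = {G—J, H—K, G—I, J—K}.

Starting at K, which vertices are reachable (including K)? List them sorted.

G, H, I, J, K

Start at K.
Its neighbours: H, J.
Then their neighbours: G.
Then next layer: I.
Nothing further is reachable.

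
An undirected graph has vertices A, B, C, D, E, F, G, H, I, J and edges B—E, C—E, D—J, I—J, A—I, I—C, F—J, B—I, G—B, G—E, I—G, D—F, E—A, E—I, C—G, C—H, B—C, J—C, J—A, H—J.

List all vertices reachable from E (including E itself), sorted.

A, B, C, D, E, F, G, H, I, J

Start at E.
Its neighbours: A, B, C, G, I.
Then their neighbours: H, J.
Then next layer: D, F.
Every vertex is now reached.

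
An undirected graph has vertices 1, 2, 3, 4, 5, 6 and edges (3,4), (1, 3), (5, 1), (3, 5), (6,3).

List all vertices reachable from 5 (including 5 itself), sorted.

1, 3, 4, 5, 6

Start at 5.
Its neighbours: 1, 3.
Then their neighbours: 4, 6.
Nothing further is reachable.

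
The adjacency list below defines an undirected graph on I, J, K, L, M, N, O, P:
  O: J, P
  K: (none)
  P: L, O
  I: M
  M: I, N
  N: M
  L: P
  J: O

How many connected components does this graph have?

3

From I: component {I, M, N}.
From J: component {J, L, O, P}.
From K: component {K}.
That's 3 components.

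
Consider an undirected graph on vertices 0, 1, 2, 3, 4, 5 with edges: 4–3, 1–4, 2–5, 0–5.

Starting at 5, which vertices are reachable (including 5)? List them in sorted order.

0, 2, 5

Start at 5.
Its neighbours: 0, 2.
Nothing further is reachable.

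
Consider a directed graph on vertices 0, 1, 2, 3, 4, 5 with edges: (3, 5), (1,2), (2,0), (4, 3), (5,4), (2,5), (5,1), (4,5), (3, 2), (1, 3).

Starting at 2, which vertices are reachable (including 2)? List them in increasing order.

Start at 2.
Its neighbours: 0, 5.
Then their neighbours: 1, 4.
Then next layer: 3.
Every vertex is now reached.

0, 1, 2, 3, 4, 5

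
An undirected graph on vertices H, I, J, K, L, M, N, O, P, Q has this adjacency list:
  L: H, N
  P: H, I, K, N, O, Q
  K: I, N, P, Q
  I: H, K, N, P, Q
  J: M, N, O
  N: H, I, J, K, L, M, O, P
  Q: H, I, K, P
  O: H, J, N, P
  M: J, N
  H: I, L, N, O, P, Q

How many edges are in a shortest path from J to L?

Distance 0: J.
Distance 1: M, N, O.
Distance 2: H, I, K, L, P — contains L.

2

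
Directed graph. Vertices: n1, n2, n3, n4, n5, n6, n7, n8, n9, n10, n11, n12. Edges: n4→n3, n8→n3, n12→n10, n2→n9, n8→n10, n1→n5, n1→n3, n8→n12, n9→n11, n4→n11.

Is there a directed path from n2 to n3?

No

Explore from n2.
Distance 1: reach n9.
Distance 2: reach n11.
The search from n2 is exhausted; no directed path reaches n3.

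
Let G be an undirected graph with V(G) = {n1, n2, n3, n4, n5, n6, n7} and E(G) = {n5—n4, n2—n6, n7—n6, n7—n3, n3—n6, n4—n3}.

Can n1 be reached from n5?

Explore from n5.
Distance 1: reach n4.
Distance 2: reach n3.
Distance 3: reach n6, n7.
Distance 4: reach n2.
The search is exhausted without reaching n1; it lies in a different component.

No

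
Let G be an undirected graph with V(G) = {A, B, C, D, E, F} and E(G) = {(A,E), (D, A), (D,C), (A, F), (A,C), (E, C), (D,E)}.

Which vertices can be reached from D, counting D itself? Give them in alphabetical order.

Start at D.
Its neighbours: A, C, E.
Then their neighbours: F.
Nothing further is reachable.

A, C, D, E, F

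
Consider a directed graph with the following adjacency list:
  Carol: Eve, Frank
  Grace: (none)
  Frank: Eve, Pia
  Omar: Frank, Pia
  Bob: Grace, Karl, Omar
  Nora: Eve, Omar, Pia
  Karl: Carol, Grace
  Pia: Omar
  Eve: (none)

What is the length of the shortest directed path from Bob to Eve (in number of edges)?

3

Distance 0: Bob.
Distance 1: Grace, Karl, Omar.
Distance 2: Carol, Frank, Pia.
Distance 3: Eve — contains Eve.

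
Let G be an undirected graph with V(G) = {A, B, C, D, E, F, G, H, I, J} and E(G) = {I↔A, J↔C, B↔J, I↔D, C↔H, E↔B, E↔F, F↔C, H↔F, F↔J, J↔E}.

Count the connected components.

3

From A: component {A, D, I}.
From B: component {B, C, E, F, H, J}.
From G: component {G}.
That's 3 components.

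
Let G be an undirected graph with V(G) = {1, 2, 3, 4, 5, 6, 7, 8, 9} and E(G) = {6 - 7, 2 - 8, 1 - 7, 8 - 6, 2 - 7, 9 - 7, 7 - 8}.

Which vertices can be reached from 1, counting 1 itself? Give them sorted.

Start at 1.
Its neighbours: 7.
Then their neighbours: 2, 6, 8, 9.
Nothing further is reachable.

1, 2, 6, 7, 8, 9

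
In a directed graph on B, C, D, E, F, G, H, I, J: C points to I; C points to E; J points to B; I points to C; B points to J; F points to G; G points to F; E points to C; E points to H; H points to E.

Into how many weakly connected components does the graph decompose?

From B: component {B, J}.
From C: component {C, E, H, I}.
From D: component {D}.
From F: component {F, G}.
That's 4 components.

4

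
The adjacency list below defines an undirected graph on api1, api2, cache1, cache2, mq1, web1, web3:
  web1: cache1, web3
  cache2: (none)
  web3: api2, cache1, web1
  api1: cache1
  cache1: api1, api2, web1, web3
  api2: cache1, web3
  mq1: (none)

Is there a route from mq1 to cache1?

No

mq1 has no edges, so nothing is reachable from it.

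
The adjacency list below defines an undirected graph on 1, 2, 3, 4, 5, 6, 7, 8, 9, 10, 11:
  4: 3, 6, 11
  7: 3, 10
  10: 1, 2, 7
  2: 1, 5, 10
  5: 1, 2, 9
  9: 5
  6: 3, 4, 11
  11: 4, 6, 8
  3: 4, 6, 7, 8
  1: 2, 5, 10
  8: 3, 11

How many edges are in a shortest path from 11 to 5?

Distance 0: 11.
Distance 1: 4, 6, 8.
Distance 2: 3.
Distance 3: 7.
Distance 4: 10.
Distance 5: 1, 2.
Distance 6: 5 — contains 5.

6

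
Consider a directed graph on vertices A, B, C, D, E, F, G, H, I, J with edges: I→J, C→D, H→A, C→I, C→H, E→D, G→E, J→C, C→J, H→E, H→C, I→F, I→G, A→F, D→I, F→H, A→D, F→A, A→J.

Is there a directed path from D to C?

Explore from D.
Distance 1: reach I.
Distance 2: reach F, G, J.
Distance 3: reach A, C, E, H.
Found C.

Yes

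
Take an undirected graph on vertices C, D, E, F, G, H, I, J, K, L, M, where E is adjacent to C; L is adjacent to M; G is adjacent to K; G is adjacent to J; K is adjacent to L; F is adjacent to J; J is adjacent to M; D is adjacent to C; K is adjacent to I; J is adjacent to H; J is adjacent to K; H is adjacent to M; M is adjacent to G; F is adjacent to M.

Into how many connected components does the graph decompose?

From C: component {C, D, E}.
From F: component {F, G, H, I, J, K, L, M}.
That's 2 components.

2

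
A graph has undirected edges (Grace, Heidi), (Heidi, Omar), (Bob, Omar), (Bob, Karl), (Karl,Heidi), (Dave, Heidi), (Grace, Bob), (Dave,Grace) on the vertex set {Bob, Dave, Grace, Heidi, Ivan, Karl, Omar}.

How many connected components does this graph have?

2

From Bob: component {Bob, Dave, Grace, Heidi, Karl, Omar}.
From Ivan: component {Ivan}.
That's 2 components.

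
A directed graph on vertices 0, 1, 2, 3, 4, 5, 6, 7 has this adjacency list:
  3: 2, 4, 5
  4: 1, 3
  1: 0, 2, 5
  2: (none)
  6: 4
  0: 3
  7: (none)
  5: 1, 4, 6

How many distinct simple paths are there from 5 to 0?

5→1→0
5→4→1→0
5→6→4→1→0

3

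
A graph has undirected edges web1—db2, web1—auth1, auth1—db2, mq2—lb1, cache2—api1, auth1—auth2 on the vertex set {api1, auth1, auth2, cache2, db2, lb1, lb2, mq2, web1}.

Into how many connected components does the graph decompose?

4

From api1: component {api1, cache2}.
From auth1: component {auth1, auth2, db2, web1}.
From lb1: component {lb1, mq2}.
From lb2: component {lb2}.
That's 4 components.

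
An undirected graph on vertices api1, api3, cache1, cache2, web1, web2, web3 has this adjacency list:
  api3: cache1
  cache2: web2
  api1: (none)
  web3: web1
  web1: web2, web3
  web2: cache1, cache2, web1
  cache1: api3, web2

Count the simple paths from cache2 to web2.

cache2–web2

1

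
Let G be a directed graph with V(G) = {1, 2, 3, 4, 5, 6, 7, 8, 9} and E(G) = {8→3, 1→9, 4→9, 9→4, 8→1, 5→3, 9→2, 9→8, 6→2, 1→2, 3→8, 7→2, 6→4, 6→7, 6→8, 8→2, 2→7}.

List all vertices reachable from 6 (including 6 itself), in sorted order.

Start at 6.
Its neighbours: 2, 4, 7, 8.
Then their neighbours: 1, 3, 9.
Nothing further is reachable.

1, 2, 3, 4, 6, 7, 8, 9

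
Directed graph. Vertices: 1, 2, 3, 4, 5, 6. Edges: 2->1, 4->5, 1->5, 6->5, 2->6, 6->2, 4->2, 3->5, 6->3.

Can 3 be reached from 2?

Explore from 2.
Distance 1: reach 1, 6.
Distance 2: reach 3, 5.
Found 3.

Yes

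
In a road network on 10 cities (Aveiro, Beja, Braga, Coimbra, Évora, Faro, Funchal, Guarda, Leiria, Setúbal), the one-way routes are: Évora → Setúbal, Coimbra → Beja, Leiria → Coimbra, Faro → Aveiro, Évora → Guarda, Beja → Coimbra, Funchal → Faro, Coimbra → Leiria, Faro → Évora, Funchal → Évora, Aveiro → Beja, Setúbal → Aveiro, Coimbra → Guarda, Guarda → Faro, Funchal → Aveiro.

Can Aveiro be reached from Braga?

Braga has no outgoing edges, so nothing is reachable from it.

No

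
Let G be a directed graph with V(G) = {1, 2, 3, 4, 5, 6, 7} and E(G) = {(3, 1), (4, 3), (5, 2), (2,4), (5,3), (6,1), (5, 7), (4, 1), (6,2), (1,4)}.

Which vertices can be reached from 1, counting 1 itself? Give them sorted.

1, 3, 4

Start at 1.
Its neighbours: 4.
Then their neighbours: 3.
Nothing further is reachable.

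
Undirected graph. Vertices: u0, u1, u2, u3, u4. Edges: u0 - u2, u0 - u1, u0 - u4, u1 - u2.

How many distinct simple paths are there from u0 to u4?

1

u0–u4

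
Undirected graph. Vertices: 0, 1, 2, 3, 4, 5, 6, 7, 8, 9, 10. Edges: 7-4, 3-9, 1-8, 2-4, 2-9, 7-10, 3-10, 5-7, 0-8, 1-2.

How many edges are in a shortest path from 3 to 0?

Distance 0: 3.
Distance 1: 9, 10.
Distance 2: 2, 7.
Distance 3: 1, 4, 5.
Distance 4: 8.
Distance 5: 0 — contains 0.

5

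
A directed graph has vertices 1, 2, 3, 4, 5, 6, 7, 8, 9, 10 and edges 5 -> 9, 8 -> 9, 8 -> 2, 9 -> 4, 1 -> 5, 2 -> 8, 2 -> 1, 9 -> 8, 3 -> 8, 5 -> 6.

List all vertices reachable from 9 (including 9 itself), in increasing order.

Start at 9.
Its neighbours: 4, 8.
Then their neighbours: 2.
Then next layer: 1.
Then next layer: 5.
Then next layer: 6.
Nothing further is reachable.

1, 2, 4, 5, 6, 8, 9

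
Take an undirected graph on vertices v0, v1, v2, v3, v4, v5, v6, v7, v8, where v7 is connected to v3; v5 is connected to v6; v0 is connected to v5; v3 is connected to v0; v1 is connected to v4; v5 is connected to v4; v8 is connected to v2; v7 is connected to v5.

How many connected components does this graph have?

2

From v0: component {v0, v1, v3, v4, v5, v6, v7}.
From v2: component {v2, v8}.
That's 2 components.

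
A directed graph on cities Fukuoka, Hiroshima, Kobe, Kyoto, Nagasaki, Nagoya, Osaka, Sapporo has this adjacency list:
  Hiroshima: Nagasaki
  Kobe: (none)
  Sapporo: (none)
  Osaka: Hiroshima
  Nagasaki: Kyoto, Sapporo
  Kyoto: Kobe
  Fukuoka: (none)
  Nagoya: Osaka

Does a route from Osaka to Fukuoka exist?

Explore from Osaka.
Distance 1: reach Hiroshima.
Distance 2: reach Nagasaki.
Distance 3: reach Kyoto, Sapporo.
Distance 4: reach Kobe.
The search from Osaka is exhausted; no directed path reaches Fukuoka.

No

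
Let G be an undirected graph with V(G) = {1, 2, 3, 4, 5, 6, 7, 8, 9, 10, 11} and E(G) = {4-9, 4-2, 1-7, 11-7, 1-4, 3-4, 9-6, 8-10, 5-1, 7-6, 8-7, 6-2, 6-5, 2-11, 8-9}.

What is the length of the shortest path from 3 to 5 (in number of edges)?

Distance 0: 3.
Distance 1: 4.
Distance 2: 1, 2, 9.
Distance 3: 5, 6, 7, 8, 11 — contains 5.

3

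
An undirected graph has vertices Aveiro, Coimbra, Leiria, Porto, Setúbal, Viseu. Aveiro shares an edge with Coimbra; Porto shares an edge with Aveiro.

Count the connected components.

4

From Aveiro: component {Aveiro, Coimbra, Porto}.
From Leiria: component {Leiria}.
From Setúbal: component {Setúbal}.
From Viseu: component {Viseu}.
That's 4 components.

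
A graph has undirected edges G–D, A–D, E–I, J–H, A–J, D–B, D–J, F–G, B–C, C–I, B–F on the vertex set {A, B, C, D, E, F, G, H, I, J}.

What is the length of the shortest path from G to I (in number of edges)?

4

Distance 0: G.
Distance 1: D, F.
Distance 2: A, B, J.
Distance 3: C, H.
Distance 4: I — contains I.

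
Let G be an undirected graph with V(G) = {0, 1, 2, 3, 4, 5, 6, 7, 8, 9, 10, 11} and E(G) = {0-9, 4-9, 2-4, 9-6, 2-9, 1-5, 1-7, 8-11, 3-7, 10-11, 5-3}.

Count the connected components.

From 0: component {0, 2, 4, 6, 9}.
From 1: component {1, 3, 5, 7}.
From 8: component {8, 10, 11}.
That's 3 components.

3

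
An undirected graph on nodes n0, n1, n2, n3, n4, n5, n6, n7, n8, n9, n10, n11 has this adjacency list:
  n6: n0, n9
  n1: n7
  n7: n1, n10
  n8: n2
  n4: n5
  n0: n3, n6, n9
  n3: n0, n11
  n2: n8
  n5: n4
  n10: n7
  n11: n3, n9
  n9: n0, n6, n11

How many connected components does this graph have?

From n0: component {n0, n3, n6, n9, n11}.
From n1: component {n1, n7, n10}.
From n2: component {n2, n8}.
From n4: component {n4, n5}.
That's 4 components.

4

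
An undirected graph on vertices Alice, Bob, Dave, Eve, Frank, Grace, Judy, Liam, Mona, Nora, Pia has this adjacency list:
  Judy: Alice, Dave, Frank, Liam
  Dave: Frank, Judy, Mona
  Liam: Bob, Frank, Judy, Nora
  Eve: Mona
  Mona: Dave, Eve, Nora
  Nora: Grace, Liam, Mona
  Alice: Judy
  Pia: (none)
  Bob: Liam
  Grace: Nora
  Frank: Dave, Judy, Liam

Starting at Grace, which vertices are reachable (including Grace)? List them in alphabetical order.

Alice, Bob, Dave, Eve, Frank, Grace, Judy, Liam, Mona, Nora

Start at Grace.
Its neighbours: Nora.
Then their neighbours: Liam, Mona.
Then next layer: Bob, Dave, Eve, Frank, Judy.
Then next layer: Alice.
Nothing further is reachable.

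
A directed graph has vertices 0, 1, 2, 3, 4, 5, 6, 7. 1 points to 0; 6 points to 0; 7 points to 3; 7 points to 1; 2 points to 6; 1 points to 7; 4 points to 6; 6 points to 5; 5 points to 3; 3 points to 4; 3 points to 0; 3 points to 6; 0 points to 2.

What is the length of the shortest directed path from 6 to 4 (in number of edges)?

3

Distance 0: 6.
Distance 1: 0, 5.
Distance 2: 2, 3.
Distance 3: 4 — contains 4.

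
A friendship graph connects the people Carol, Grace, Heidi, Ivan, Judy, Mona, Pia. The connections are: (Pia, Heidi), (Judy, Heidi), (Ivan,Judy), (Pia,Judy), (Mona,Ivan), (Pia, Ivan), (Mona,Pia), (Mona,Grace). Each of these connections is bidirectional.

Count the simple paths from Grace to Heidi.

Grace–Mona–Ivan–Judy–Heidi
Grace–Mona–Ivan–Judy–Pia–Heidi
Grace–Mona–Ivan–Pia–Heidi
Grace–Mona–Ivan–Pia–Judy–Heidi
Grace–Mona–Pia–Heidi
Grace–Mona–Pia–Ivan–Judy–Heidi
Grace–Mona–Pia–Judy–Heidi

7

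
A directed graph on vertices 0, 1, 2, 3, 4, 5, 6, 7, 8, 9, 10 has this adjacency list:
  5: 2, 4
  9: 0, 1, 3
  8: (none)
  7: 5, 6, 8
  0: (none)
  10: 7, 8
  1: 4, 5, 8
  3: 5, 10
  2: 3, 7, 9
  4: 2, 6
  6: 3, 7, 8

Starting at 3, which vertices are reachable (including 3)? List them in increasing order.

Start at 3.
Its neighbours: 5, 10.
Then their neighbours: 2, 4, 7, 8.
Then next layer: 6, 9.
Then next layer: 0, 1.
Every vertex is now reached.

0, 1, 2, 3, 4, 5, 6, 7, 8, 9, 10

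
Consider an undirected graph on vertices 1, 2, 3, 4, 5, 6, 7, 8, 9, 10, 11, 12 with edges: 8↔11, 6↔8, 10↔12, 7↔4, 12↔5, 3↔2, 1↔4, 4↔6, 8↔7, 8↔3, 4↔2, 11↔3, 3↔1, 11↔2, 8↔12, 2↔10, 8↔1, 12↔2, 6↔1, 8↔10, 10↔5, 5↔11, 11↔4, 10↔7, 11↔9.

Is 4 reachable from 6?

Yes

Explore from 6.
Distance 1: reach 1, 4, 8.
Found 4.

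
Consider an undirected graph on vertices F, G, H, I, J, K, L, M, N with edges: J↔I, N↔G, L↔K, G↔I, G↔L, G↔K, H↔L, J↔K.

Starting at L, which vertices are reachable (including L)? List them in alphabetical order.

G, H, I, J, K, L, N

Start at L.
Its neighbours: G, H, K.
Then their neighbours: I, J, N.
Nothing further is reachable.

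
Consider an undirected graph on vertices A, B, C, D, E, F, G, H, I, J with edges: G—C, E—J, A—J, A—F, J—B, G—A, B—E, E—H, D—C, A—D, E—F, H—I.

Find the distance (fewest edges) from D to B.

Distance 0: D.
Distance 1: A, C.
Distance 2: F, G, J.
Distance 3: B, E — contains B.

3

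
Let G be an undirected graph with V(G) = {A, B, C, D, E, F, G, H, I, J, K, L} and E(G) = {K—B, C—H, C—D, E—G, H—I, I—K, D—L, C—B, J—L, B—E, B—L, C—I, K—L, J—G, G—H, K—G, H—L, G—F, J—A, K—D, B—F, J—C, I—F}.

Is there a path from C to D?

Yes

Explore from C.
Distance 1: reach B, D, H, I, J.
Found D.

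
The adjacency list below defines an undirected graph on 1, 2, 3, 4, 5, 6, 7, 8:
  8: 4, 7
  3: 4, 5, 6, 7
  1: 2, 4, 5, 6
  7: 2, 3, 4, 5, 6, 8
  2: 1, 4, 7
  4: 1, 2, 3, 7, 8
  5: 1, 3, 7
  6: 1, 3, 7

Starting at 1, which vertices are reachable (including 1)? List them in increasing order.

Start at 1.
Its neighbours: 2, 4, 5, 6.
Then their neighbours: 3, 7, 8.
Every vertex is now reached.

1, 2, 3, 4, 5, 6, 7, 8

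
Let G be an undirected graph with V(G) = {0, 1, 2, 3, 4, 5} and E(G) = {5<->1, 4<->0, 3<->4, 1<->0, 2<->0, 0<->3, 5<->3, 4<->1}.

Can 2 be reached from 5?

Explore from 5.
Distance 1: reach 1, 3.
Distance 2: reach 0, 4.
Distance 3: reach 2.
Found 2.

Yes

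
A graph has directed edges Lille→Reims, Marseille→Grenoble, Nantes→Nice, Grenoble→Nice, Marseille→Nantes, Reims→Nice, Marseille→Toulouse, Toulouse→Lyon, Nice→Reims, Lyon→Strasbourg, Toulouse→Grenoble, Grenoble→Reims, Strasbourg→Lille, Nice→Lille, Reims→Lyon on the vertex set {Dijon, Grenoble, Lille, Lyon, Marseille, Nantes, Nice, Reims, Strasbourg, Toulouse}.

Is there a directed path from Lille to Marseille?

Explore from Lille.
Distance 1: reach Reims.
Distance 2: reach Lyon, Nice.
Distance 3: reach Strasbourg.
The search from Lille is exhausted; no directed path reaches Marseille.

No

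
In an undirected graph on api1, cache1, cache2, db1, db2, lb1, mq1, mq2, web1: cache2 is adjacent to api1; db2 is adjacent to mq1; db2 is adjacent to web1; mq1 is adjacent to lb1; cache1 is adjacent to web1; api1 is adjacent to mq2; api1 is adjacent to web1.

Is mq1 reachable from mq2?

Explore from mq2.
Distance 1: reach api1.
Distance 2: reach cache2, web1.
Distance 3: reach cache1, db2.
Distance 4: reach mq1.
Found mq1.

Yes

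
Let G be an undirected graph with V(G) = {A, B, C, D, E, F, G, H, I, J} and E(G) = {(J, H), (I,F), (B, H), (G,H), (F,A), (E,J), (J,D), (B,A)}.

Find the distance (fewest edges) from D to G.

3

Distance 0: D.
Distance 1: J.
Distance 2: E, H.
Distance 3: B, G — contains G.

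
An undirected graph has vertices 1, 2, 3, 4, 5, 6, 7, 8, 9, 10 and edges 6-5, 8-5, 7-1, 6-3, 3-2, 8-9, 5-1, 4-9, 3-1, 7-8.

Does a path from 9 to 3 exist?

Explore from 9.
Distance 1: reach 4, 8.
Distance 2: reach 5, 7.
Distance 3: reach 1, 6.
Distance 4: reach 3.
Found 3.

Yes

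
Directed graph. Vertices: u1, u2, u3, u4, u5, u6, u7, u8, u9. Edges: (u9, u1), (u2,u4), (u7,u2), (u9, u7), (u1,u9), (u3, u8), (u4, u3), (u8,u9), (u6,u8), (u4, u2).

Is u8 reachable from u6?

Yes

Explore from u6.
Distance 1: reach u8.
Found u8.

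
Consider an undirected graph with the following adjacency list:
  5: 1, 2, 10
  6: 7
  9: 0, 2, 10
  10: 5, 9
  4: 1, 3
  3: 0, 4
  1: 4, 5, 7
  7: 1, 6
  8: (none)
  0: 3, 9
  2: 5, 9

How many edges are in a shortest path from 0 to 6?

5

Distance 0: 0.
Distance 1: 3, 9.
Distance 2: 2, 4, 10.
Distance 3: 1, 5.
Distance 4: 7.
Distance 5: 6 — contains 6.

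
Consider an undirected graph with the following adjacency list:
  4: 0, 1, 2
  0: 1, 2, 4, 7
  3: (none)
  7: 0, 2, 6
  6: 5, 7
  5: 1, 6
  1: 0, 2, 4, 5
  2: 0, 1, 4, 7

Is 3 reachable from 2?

No

Explore from 2.
Distance 1: reach 0, 1, 4, 7.
Distance 2: reach 5, 6.
The search is exhausted without reaching 3; it lies in a different component.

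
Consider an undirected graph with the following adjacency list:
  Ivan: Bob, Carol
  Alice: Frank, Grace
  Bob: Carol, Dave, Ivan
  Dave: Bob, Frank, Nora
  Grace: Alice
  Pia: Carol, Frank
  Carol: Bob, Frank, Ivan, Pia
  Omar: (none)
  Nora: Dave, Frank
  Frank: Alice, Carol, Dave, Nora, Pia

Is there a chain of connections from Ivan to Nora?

Yes

Explore from Ivan.
Distance 1: reach Bob, Carol.
Distance 2: reach Dave, Frank, Pia.
Distance 3: reach Alice, Nora.
Found Nora.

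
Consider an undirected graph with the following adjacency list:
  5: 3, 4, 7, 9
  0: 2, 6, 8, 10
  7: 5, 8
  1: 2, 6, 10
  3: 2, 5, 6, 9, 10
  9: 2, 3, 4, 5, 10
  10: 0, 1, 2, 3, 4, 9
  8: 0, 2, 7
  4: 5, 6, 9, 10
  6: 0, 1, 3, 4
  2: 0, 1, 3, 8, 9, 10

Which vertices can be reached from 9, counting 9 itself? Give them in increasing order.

0, 1, 2, 3, 4, 5, 6, 7, 8, 9, 10

Start at 9.
Its neighbours: 2, 3, 4, 5, 10.
Then their neighbours: 0, 1, 6, 7, 8.
Every vertex is now reached.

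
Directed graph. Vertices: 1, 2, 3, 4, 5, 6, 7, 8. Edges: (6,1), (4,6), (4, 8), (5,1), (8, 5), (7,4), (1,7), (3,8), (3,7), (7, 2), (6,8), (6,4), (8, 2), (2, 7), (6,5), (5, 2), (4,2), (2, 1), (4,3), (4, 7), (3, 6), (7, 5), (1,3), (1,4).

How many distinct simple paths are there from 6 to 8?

28

6→1→3→7→4→8
6→1→3→8
6→1→4→3→8
6→1→4→8
6→1→7→4→3→8
6→1→7→4→8
6→4→2→1→3→8
6→4→2→7→5→1→3→8
... and 20 more.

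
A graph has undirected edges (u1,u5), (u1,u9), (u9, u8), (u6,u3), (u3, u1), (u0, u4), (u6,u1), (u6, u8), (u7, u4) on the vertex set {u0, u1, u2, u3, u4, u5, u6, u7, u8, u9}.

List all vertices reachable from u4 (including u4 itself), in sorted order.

Start at u4.
Its neighbours: u0, u7.
Nothing further is reachable.

u0, u4, u7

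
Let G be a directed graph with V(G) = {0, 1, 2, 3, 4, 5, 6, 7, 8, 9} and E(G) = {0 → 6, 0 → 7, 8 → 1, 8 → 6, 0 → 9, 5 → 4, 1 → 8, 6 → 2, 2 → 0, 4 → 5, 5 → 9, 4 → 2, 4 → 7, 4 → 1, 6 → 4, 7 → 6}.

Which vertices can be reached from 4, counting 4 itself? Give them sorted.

Start at 4.
Its neighbours: 1, 2, 5, 7.
Then their neighbours: 0, 6, 8, 9.
Nothing further is reachable.

0, 1, 2, 4, 5, 6, 7, 8, 9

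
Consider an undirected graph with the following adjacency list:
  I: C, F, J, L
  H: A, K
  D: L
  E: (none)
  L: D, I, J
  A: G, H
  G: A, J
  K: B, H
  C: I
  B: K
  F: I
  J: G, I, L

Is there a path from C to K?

Explore from C.
Distance 1: reach I.
Distance 2: reach F, J, L.
Distance 3: reach D, G.
Distance 4: reach A.
Distance 5: reach H.
Distance 6: reach K.
Found K.

Yes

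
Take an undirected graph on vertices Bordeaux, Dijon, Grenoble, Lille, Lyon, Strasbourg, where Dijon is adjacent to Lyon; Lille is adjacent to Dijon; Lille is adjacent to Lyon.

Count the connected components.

From Bordeaux: component {Bordeaux}.
From Dijon: component {Dijon, Lille, Lyon}.
From Grenoble: component {Grenoble}.
From Strasbourg: component {Strasbourg}.
That's 4 components.

4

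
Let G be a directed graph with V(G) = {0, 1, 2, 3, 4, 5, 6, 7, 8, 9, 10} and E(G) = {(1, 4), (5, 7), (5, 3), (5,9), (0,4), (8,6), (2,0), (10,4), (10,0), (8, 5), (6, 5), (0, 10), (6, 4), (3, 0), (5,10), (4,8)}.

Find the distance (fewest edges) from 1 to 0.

5

Distance 0: 1.
Distance 1: 4.
Distance 2: 8.
Distance 3: 5, 6.
Distance 4: 3, 7, 9, 10.
Distance 5: 0 — contains 0.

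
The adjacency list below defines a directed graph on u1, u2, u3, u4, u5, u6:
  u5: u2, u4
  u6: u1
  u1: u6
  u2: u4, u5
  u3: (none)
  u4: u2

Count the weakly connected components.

From u1: component {u1, u6}.
From u2: component {u2, u4, u5}.
From u3: component {u3}.
That's 3 components.

3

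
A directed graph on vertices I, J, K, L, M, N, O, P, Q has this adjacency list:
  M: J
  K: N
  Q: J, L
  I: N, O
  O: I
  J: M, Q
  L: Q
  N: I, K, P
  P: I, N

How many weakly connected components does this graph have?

2

From I: component {I, K, N, O, P}.
From J: component {J, L, M, Q}.
That's 2 components.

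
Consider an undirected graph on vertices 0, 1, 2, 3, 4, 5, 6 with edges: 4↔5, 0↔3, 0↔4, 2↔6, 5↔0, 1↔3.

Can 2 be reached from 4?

No

Explore from 4.
Distance 1: reach 0, 5.
Distance 2: reach 3.
Distance 3: reach 1.
The search is exhausted without reaching 2; it lies in a different component.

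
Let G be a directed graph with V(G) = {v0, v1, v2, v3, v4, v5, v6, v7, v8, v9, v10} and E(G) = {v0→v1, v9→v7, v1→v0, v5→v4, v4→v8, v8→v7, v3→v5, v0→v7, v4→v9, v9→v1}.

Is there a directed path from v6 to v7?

v6 has no outgoing edges, so nothing is reachable from it.

No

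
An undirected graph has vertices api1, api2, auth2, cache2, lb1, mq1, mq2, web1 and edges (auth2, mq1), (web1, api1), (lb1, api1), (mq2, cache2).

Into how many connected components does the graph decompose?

4

From api1: component {api1, lb1, web1}.
From api2: component {api2}.
From auth2: component {auth2, mq1}.
From cache2: component {cache2, mq2}.
That's 4 components.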